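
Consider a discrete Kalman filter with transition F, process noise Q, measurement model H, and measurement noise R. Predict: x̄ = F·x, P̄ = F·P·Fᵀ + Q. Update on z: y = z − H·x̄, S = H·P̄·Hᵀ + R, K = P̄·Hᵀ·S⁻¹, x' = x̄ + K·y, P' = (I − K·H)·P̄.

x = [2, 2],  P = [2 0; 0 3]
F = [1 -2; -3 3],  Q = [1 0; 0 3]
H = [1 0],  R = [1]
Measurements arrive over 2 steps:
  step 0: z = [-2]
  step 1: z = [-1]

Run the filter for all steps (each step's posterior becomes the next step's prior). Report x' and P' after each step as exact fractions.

step 0: x̄ = F·x = [-2, 0]
step 0: P̄ = F·P·Fᵀ + Q = [15 -24; -24 48]
step 0: y = z − H·x̄ = [0]
step 0: S = H·P̄·Hᵀ + R = [16]
step 0: K = P̄·Hᵀ·S⁻¹ = [15/16; -3/2]
step 0: x' = x̄ + K·y = [-2, 0]
step 0: P' = (I − K·H)·P̄ = [15/16 -3/2; -3/2 12]
step 1: x̄ = F·x = [-2, 6]
step 1: P̄ = F·P·Fᵀ + Q = [895/16 -1413/16; -1413/16 2343/16]
step 1: y = z − H·x̄ = [1]
step 1: S = H·P̄·Hᵀ + R = [911/16]
step 1: K = P̄·Hᵀ·S⁻¹ = [895/911; -1413/911]
step 1: x' = x̄ + K·y = [-927/911, 4053/911]
step 1: P' = (I − K·H)·P̄ = [895/911 -1413/911; -1413/911 8619/911]

step 0: x' = [-2, 0], P' = [15/16 -3/2; -3/2 12]
step 1: x' = [-927/911, 4053/911], P' = [895/911 -1413/911; -1413/911 8619/911]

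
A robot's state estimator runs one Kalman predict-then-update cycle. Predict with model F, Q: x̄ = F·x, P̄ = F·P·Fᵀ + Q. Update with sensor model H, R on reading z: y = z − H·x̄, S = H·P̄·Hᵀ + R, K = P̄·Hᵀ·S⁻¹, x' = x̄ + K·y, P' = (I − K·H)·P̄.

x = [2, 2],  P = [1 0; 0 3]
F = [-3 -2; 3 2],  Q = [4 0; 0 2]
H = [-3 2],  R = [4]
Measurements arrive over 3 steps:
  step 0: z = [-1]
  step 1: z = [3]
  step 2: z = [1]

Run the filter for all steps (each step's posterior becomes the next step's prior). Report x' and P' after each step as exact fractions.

step 0: x̄ = F·x = [-10, 10]
step 0: P̄ = F·P·Fᵀ + Q = [25 -21; -21 23]
step 0: y = z − H·x̄ = [-51]
step 0: S = H·P̄·Hᵀ + R = [573]
step 0: K = P̄·Hᵀ·S⁻¹ = [-39/191; 109/573]
step 0: x' = x̄ + K·y = [79/191, 57/191]
step 0: P' = (I − K·H)·P̄ = [212/191 240/191; 240/191 1298/573]
step 1: x̄ = F·x = [-351/191, 351/191]
step 1: P̄ = F·P·Fᵀ + Q = [21848/573 -19556/573; -19556/573 20702/573]
step 1: y = z − H·x̄ = [-1182/191]
step 1: S = H·P̄·Hᵀ + R = [516404/573]
step 1: K = P̄·Hᵀ·S⁻¹ = [-26164/129101; 3574/18443]
step 1: x' = x̄ + K·y = [-75333/129101, 11775/18443]
step 1: P' = (I − K·H)·P̄ = [143768/129101 23332/18443; 23332/18443 42146/18443]
step 2: x̄ = F·x = [61149/129101, -61149/129101]
step 2: P̄ = F·P·Fᵀ + Q = [4950292/129101 -4433888/129101; -4433888/129101 4692090/129101]
step 2: y = z − H·x̄ = [434846/129101]
step 2: S = H·P̄·Hᵀ + R = [117044048/129101]
step 2: K = P̄·Hᵀ·S⁻¹ = [-5929663/29261012; 5671461/29261012]
step 2: x' = x̄ + K·y = [-3056555/14630506, 2621709/14630506]
step 2: P' = (I − K·H)·P̄ = [8146607/7315253 9255079/7315253; 9255079/7315253 16718349/7315253]

step 0: x' = [79/191, 57/191], P' = [212/191 240/191; 240/191 1298/573]
step 1: x' = [-75333/129101, 11775/18443], P' = [143768/129101 23332/18443; 23332/18443 42146/18443]
step 2: x' = [-3056555/14630506, 2621709/14630506], P' = [8146607/7315253 9255079/7315253; 9255079/7315253 16718349/7315253]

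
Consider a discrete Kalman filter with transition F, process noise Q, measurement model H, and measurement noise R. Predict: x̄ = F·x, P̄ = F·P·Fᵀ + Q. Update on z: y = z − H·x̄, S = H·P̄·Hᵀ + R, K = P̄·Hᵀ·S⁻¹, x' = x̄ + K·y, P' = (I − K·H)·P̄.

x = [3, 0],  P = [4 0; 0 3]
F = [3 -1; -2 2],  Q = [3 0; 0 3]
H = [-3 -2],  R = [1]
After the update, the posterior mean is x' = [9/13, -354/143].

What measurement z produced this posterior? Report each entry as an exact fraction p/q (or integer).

z = [3]

x̄ = F·x = [9, -6]
P̄ = F·P·Fᵀ + Q = [42 -30; -30 31]
S = H·P̄·Hᵀ + R = [143]
K = P̄·Hᵀ·S⁻¹ = [-6/13; 28/143]
x' − x̄ = [-108/13, 504/143] = K·y
y = (KᵀK)⁻¹·Kᵀ·(x' − x̄) = [18]
z = y + H·x̄ = [18] + [-15] = [3]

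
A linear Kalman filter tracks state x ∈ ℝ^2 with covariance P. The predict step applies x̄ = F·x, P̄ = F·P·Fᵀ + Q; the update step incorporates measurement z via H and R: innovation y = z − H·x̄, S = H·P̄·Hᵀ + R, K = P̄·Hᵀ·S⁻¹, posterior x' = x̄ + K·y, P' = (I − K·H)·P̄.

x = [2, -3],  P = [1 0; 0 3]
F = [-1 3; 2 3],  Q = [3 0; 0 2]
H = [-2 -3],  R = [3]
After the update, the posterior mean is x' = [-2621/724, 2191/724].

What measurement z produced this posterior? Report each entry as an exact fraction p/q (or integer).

x̄ = F·x = [-11, -5]
P̄ = F·P·Fᵀ + Q = [31 25; 25 33]
S = H·P̄·Hᵀ + R = [724]
K = P̄·Hᵀ·S⁻¹ = [-137/724; -149/724]
x' − x̄ = [5343/724, 5811/724] = K·y
y = (KᵀK)⁻¹·Kᵀ·(x' − x̄) = [-39]
z = y + H·x̄ = [-39] + [37] = [-2]

z = [-2]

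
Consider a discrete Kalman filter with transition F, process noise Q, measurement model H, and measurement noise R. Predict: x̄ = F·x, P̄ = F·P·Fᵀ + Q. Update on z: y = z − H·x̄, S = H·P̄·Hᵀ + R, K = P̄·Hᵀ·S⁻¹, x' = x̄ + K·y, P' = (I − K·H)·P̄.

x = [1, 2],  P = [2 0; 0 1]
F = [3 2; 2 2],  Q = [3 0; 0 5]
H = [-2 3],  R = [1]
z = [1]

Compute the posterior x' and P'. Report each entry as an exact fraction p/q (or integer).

x' = [220/31, 315/62]
P' = [773/31 515/31; 515/31 693/62]

x̄ = F·x = [7, 6]
P̄ = F·P·Fᵀ + Q = [25 16; 16 17]
y = z − H·x̄ = [-3]
S = H·P̄·Hᵀ + R = [62]
K = P̄·Hᵀ·S⁻¹ = [-1/31; 19/62]
x' = x̄ + K·y = [220/31, 315/62]
P' = (I − K·H)·P̄ = [773/31 515/31; 515/31 693/62]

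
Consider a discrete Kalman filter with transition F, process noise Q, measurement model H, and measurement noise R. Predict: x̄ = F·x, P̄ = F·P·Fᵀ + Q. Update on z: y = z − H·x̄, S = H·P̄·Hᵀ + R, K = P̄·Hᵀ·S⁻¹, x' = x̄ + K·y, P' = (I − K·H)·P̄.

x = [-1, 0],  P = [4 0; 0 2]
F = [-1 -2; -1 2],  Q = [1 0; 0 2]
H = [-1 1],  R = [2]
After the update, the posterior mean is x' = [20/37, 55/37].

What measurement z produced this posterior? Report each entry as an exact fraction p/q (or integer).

z = [1]

x̄ = F·x = [1, 1]
P̄ = F·P·Fᵀ + Q = [13 -4; -4 14]
S = H·P̄·Hᵀ + R = [37]
K = P̄·Hᵀ·S⁻¹ = [-17/37; 18/37]
x' − x̄ = [-17/37, 18/37] = K·y
y = (KᵀK)⁻¹·Kᵀ·(x' − x̄) = [1]
z = y + H·x̄ = [1] + [0] = [1]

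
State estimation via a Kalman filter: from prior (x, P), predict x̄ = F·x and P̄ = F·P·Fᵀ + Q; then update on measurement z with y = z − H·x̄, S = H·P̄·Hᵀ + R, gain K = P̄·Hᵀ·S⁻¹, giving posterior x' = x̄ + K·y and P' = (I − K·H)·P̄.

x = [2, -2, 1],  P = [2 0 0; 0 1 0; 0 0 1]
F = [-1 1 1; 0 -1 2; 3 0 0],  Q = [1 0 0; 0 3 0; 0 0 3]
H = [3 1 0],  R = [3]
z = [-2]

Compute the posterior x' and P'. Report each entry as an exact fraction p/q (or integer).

x̄ = F·x = [-3, 4, 6]
P̄ = F·P·Fᵀ + Q = [5 1 -6; 1 8 0; -6 0 21]
y = z − H·x̄ = [3]
S = H·P̄·Hᵀ + R = [62]
K = P̄·Hᵀ·S⁻¹ = [8/31; 11/62; -9/31]
x' = x̄ + K·y = [-69/31, 281/62, 159/31]
P' = (I − K·H)·P̄ = [27/31 -57/31 -42/31; -57/31 375/62 99/31; -42/31 99/31 489/31]

x' = [-69/31, 281/62, 159/31]
P' = [27/31 -57/31 -42/31; -57/31 375/62 99/31; -42/31 99/31 489/31]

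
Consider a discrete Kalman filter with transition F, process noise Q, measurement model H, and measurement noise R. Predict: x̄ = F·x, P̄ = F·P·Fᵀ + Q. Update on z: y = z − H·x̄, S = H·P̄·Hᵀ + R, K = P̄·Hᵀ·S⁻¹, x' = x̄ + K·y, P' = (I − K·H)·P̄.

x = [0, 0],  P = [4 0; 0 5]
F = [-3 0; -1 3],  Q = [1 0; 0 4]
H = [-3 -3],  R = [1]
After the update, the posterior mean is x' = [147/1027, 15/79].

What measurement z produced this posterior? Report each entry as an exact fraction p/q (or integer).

x̄ = F·x = [0, 0]
P̄ = F·P·Fᵀ + Q = [37 12; 12 53]
S = H·P̄·Hᵀ + R = [1027]
K = P̄·Hᵀ·S⁻¹ = [-147/1027; -15/79]
x' − x̄ = [147/1027, 15/79] = K·y
y = (KᵀK)⁻¹·Kᵀ·(x' − x̄) = [-1]
z = y + H·x̄ = [-1] + [0] = [-1]

z = [-1]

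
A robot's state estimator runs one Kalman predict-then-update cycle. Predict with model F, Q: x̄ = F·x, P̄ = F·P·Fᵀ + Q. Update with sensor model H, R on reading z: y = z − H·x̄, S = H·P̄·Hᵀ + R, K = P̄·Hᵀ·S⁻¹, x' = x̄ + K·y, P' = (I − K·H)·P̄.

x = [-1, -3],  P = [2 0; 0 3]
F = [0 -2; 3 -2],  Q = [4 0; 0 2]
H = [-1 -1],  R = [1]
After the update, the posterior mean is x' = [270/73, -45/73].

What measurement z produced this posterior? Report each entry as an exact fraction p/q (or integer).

x̄ = F·x = [6, 3]
P̄ = F·P·Fᵀ + Q = [16 12; 12 32]
S = H·P̄·Hᵀ + R = [73]
K = P̄·Hᵀ·S⁻¹ = [-28/73; -44/73]
x' − x̄ = [-168/73, -264/73] = K·y
y = (KᵀK)⁻¹·Kᵀ·(x' − x̄) = [6]
z = y + H·x̄ = [6] + [-9] = [-3]

z = [-3]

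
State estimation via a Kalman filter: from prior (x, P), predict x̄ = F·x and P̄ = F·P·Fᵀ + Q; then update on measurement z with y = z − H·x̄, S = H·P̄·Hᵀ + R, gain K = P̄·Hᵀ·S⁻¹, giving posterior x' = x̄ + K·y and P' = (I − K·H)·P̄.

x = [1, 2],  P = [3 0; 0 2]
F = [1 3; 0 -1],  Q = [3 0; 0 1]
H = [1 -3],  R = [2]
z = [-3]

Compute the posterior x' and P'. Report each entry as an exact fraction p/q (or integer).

x̄ = F·x = [7, -2]
P̄ = F·P·Fᵀ + Q = [24 -6; -6 3]
y = z − H·x̄ = [-16]
S = H·P̄·Hᵀ + R = [89]
K = P̄·Hᵀ·S⁻¹ = [42/89; -15/89]
x' = x̄ + K·y = [-49/89, 62/89]
P' = (I − K·H)·P̄ = [372/89 96/89; 96/89 42/89]

x' = [-49/89, 62/89]
P' = [372/89 96/89; 96/89 42/89]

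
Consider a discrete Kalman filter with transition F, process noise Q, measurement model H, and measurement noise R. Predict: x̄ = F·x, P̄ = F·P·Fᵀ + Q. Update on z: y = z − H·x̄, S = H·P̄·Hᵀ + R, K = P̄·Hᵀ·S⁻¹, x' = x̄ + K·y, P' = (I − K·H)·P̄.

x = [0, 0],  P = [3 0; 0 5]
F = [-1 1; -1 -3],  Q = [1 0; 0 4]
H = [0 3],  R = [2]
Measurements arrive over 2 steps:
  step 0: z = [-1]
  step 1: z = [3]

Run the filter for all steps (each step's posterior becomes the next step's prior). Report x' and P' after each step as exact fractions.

step 0: x̄ = F·x = [0, 0]
step 0: P̄ = F·P·Fᵀ + Q = [9 -12; -12 52]
step 0: y = z − H·x̄ = [-1]
step 0: S = H·P̄·Hᵀ + R = [470]
step 0: K = P̄·Hᵀ·S⁻¹ = [-18/235; 78/235]
step 0: x' = x̄ + K·y = [18/235, -78/235]
step 0: P' = (I − K·H)·P̄ = [1467/235 -12/235; -12/235 52/235]
step 1: x̄ = F·x = [-96/235, 216/235]
step 1: P̄ = F·P·Fᵀ + Q = [1778/235 1287/235; 1287/235 2803/235]
step 1: y = z − H·x̄ = [57/235]
step 1: S = H·P̄·Hᵀ + R = [25697/235]
step 1: K = P̄·Hᵀ·S⁻¹ = [3861/25697; 8409/25697]
step 1: x' = x̄ + K·y = [-9561/25697, 25659/25697]
step 1: P' = (I − K·H)·P̄ = [130987/25697 2574/25697; 2574/25697 5606/25697]

step 0: x' = [18/235, -78/235], P' = [1467/235 -12/235; -12/235 52/235]
step 1: x' = [-9561/25697, 25659/25697], P' = [130987/25697 2574/25697; 2574/25697 5606/25697]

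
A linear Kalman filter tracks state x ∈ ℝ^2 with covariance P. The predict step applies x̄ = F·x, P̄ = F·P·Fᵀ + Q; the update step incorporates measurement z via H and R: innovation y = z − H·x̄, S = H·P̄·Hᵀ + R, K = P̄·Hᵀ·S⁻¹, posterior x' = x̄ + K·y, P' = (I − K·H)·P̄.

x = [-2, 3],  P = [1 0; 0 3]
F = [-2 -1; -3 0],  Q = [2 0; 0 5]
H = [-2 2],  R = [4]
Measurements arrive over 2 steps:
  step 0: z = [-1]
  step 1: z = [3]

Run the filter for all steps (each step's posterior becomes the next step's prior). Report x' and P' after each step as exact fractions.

step 0: x' = [19/8, 7/3], P' = [33/4 8; 8 26/3]
step 1: x' = [-798/107, -656/107], P' = [8040/107 8014/107; 8014/107 8083/107]

step 0: x̄ = F·x = [1, 6]
step 0: P̄ = F·P·Fᵀ + Q = [9 6; 6 14]
step 0: y = z − H·x̄ = [-11]
step 0: S = H·P̄·Hᵀ + R = [48]
step 0: K = P̄·Hᵀ·S⁻¹ = [-1/8; 1/3]
step 0: x' = x̄ + K·y = [19/8, 7/3]
step 0: P' = (I − K·H)·P̄ = [33/4 8; 8 26/3]
step 1: x̄ = F·x = [-85/12, -57/8]
step 1: P̄ = F·P·Fᵀ + Q = [227/3 147/2; 147/2 317/4]
step 1: y = z − H·x̄ = [37/12]
step 1: S = H·P̄·Hᵀ + R = [107/3]
step 1: K = P̄·Hᵀ·S⁻¹ = [-13/107; 69/214]
step 1: x' = x̄ + K·y = [-798/107, -656/107]
step 1: P' = (I − K·H)·P̄ = [8040/107 8014/107; 8014/107 8083/107]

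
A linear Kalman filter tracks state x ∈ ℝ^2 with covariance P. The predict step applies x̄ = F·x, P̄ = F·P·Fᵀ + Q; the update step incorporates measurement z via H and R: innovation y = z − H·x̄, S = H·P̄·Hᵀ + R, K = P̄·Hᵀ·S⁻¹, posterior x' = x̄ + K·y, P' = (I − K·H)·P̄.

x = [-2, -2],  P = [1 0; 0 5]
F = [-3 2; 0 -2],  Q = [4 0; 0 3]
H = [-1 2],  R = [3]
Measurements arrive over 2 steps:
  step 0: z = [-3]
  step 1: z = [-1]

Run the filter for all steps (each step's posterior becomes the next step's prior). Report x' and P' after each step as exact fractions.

step 0: x̄ = F·x = [2, 4]
step 0: P̄ = F·P·Fᵀ + Q = [33 -20; -20 23]
step 0: y = z − H·x̄ = [-9]
step 0: S = H·P̄·Hᵀ + R = [208]
step 0: K = P̄·Hᵀ·S⁻¹ = [-73/208; 33/104]
step 0: x' = x̄ + K·y = [1073/208, 119/104]
step 0: P' = (I − K·H)·P̄ = [1535/208 329/104; 329/104 107/52]
step 1: x̄ = F·x = [-211/16, -119/52]
step 1: P̄ = F·P·Fᵀ + Q = [651/16 43/4; 43/4 146/13]
step 1: y = z − H·x̄ = [-1999/208]
step 1: S = H·P̄·Hᵀ + R = [9487/208]
step 1: K = P̄·Hᵀ·S⁻¹ = [-3991/9487; 2436/9487]
step 1: x' = x̄ + K·y = [-86754/9487, -45122/9487]
step 1: P' = (I − K·H)·P̄ = [309425/9487 148726/9487; 148726/9487 78017/9487]

step 0: x' = [1073/208, 119/104], P' = [1535/208 329/104; 329/104 107/52]
step 1: x' = [-86754/9487, -45122/9487], P' = [309425/9487 148726/9487; 148726/9487 78017/9487]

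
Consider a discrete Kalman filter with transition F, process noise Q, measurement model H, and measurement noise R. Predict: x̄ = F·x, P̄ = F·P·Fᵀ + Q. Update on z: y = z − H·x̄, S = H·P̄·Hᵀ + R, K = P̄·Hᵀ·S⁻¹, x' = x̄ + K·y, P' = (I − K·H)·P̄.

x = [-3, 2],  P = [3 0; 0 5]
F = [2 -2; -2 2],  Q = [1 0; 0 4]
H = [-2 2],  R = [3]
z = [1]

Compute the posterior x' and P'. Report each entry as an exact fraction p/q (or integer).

x' = [-56/107, 46/535]
P' = [151/107 112/107; 112/107 764/535]

x̄ = F·x = [-10, 10]
P̄ = F·P·Fᵀ + Q = [33 -32; -32 36]
y = z − H·x̄ = [-39]
S = H·P̄·Hᵀ + R = [535]
K = P̄·Hᵀ·S⁻¹ = [-26/107; 136/535]
x' = x̄ + K·y = [-56/107, 46/535]
P' = (I − K·H)·P̄ = [151/107 112/107; 112/107 764/535]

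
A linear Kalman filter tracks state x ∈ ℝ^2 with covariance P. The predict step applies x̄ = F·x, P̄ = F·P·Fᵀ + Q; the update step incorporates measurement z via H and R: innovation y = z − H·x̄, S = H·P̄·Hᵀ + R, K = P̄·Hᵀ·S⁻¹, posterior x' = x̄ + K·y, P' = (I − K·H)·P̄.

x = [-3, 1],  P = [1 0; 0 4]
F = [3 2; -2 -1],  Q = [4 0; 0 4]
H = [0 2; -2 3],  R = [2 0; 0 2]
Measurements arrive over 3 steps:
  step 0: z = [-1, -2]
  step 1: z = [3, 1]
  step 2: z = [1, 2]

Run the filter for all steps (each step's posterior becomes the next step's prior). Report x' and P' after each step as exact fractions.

step 0: x' = [309/829, -323/829], P' = [1017/829 442/829; 442/829 316/829]
step 1: x' = [631173/563045, 649837/563045], P' = [674939/563045 292896/563045; 292896/563045 211284/563045]
step 2: x' = [-44191303/374957073, 22218209/41661897], P' = [449340139/374957073 21667774/41661897; 21667774/41661897 5210732/13887299]

step 0: x̄ = F·x = [-7, 5]
step 0: P̄ = F·P·Fᵀ + Q = [29 -14; -14 12]
step 0: y = z − H·x̄ = [-11, -31]
step 0: S = H·P̄·Hᵀ + R = [50 128; 128 394]
step 0: K = P̄·Hᵀ·S⁻¹ = [442/829 -354/829; 316/829 32/829]
step 0: x' = x̄ + K·y = [309/829, -323/829]
step 0: P' = (I − K·H)·P̄ = [1017/829 442/829; 442/829 316/829]
step 1: x̄ = F·x = [281/829, -295/829]
step 1: P̄ = F·P·Fᵀ + Q = [19037/829 -9828/829; -9828/829 9468/829]
step 1: y = z − H·x̄ = [3077/829, 2276/829]
step 1: S = H·P̄·Hᵀ + R = [39530/829 96120/829; 96120/829 280954/829]
step 1: K = P̄·Hᵀ·S⁻¹ = [292896/563045 -47119/112609; 211284/563045 4806/112609]
step 1: x' = x̄ + K·y = [631173/563045, 649837/563045]
step 1: P' = (I − K·H)·P̄ = [674939/563045 292896/563045; 292896/563045 211284/563045]
step 2: x̄ = F·x = [3193193/563045, -273169/80435]
step 2: P̄ = F·P·Fᵀ + Q = [12686519/563045 -931782/80435; -931782/80435 904972/80435]
step 2: y = z − H·x̄ = [626773/80435, 2649805/112609]
step 2: S = H·P̄·Hᵀ + R = [3780758/80435 1831392/16087; 1831392/16087 37431018/112609]
step 2: K = P̄·Hᵀ·S⁻¹ = [21667774/41661897 -156825190/374957073; 5210732/13887299 1780520/41661897]
step 2: x' = x̄ + K·y = [-44191303/374957073, 22218209/41661897]
step 2: P' = (I − K·H)·P̄ = [449340139/374957073 21667774/41661897; 21667774/41661897 5210732/13887299]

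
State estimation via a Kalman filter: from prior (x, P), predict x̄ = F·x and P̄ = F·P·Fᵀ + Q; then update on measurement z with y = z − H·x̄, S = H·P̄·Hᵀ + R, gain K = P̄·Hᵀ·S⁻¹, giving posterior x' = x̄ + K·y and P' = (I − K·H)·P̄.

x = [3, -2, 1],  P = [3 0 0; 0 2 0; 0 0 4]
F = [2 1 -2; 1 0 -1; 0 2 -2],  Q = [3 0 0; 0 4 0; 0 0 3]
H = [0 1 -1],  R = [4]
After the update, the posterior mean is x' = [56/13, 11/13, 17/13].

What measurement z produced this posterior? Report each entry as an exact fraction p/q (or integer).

z = [-2]

x̄ = F·x = [2, 2, -6]
P̄ = F·P·Fᵀ + Q = [33 14 20; 14 11 8; 20 8 27]
S = H·P̄·Hᵀ + R = [26]
K = P̄·Hᵀ·S⁻¹ = [-3/13; 3/26; -19/26]
x' − x̄ = [30/13, -15/13, 95/13] = K·y
y = (KᵀK)⁻¹·Kᵀ·(x' − x̄) = [-10]
z = y + H·x̄ = [-10] + [8] = [-2]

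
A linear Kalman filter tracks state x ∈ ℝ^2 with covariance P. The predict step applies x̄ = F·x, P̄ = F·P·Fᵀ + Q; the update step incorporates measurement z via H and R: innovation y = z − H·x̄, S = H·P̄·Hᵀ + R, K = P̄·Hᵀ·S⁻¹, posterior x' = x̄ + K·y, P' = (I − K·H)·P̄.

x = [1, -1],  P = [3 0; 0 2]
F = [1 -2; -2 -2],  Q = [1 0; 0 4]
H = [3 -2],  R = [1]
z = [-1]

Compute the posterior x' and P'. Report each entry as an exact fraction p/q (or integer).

x̄ = F·x = [3, 0]
P̄ = F·P·Fᵀ + Q = [12 2; 2 24]
y = z − H·x̄ = [-10]
S = H·P̄·Hᵀ + R = [181]
K = P̄·Hᵀ·S⁻¹ = [32/181; -42/181]
x' = x̄ + K·y = [223/181, 420/181]
P' = (I − K·H)·P̄ = [1148/181 1706/181; 1706/181 2580/181]

x' = [223/181, 420/181]
P' = [1148/181 1706/181; 1706/181 2580/181]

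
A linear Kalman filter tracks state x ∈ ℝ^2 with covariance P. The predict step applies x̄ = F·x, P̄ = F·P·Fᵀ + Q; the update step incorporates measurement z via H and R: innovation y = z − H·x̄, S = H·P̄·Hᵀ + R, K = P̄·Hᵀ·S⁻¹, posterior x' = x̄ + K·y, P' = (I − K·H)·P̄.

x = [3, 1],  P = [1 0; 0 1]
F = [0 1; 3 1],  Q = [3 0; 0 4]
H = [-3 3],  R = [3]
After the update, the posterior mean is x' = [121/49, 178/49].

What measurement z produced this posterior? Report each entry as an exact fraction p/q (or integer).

z = [3]

x̄ = F·x = [1, 10]
P̄ = F·P·Fᵀ + Q = [4 1; 1 14]
S = H·P̄·Hᵀ + R = [147]
K = P̄·Hᵀ·S⁻¹ = [-3/49; 13/49]
x' − x̄ = [72/49, -312/49] = K·y
y = (KᵀK)⁻¹·Kᵀ·(x' − x̄) = [-24]
z = y + H·x̄ = [-24] + [27] = [3]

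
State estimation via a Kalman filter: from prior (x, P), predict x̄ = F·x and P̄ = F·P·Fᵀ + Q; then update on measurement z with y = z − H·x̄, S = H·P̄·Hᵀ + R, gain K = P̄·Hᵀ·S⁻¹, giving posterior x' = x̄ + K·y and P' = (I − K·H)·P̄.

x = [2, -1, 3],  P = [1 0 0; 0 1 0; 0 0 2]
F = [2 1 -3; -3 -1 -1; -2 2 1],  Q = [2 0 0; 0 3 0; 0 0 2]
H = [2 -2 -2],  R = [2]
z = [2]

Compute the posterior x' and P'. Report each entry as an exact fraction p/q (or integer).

x̄ = F·x = [-6, -8, -3]
P̄ = F·P·Fᵀ + Q = [25 -1 -8; -1 15 2; -8 2 12]
y = z − H·x̄ = [-8]
S = H·P̄·Hᵀ + R = [298]
K = P̄·Hᵀ·S⁻¹ = [34/149; -18/149; -22/149]
x' = x̄ + K·y = [-1166/149, -1048/149, -271/149]
P' = (I − K·H)·P̄ = [1413/149 1075/149 304/149; 1075/149 1587/149 -494/149; 304/149 -494/149 820/149]

x' = [-1166/149, -1048/149, -271/149]
P' = [1413/149 1075/149 304/149; 1075/149 1587/149 -494/149; 304/149 -494/149 820/149]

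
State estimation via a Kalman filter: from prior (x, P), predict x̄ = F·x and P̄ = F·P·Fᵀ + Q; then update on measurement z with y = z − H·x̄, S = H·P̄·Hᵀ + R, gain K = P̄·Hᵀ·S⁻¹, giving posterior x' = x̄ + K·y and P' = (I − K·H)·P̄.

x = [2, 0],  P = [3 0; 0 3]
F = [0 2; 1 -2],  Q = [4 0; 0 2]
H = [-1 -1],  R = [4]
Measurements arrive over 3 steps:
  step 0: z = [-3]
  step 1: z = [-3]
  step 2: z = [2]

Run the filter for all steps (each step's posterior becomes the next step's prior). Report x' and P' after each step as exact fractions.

step 0: x' = [4/13, 31/13], P' = [192/13 -176/13; -176/13 196/13]
step 1: x' = [52/23, 7/23], P' = [6892/161 -7492/161; -7492/161 8632/161]
step 2: x' = [11046/1417, -40268/4251], P' = [96684/1417 -106244/1417; -106244/1417 363128/4251]

step 0: x̄ = F·x = [0, 2]
step 0: P̄ = F·P·Fᵀ + Q = [16 -12; -12 17]
step 0: y = z − H·x̄ = [-1]
step 0: S = H·P̄·Hᵀ + R = [13]
step 0: K = P̄·Hᵀ·S⁻¹ = [-4/13; -5/13]
step 0: x' = x̄ + K·y = [4/13, 31/13]
step 0: P' = (I − K·H)·P̄ = [192/13 -176/13; -176/13 196/13]
step 1: x̄ = F·x = [62/13, -58/13]
step 1: P̄ = F·P·Fᵀ + Q = [836/13 -1136/13; -1136/13 1706/13]
step 1: y = z − H·x̄ = [-35/13]
step 1: S = H·P̄·Hᵀ + R = [322/13]
step 1: K = P̄·Hᵀ·S⁻¹ = [150/161; -285/161]
step 1: x' = x̄ + K·y = [52/23, 7/23]
step 1: P' = (I − K·H)·P̄ = [6892/161 -7492/161; -7492/161 8632/161]
step 2: x̄ = F·x = [14/23, 38/23]
step 2: P̄ = F·P·Fᵀ + Q = [35172/161 -49512/161; -49512/161 71710/161]
step 2: y = z − H·x̄ = [98/23]
step 2: S = H·P̄·Hᵀ + R = [8502/161]
step 2: K = P̄·Hᵀ·S⁻¹ = [2390/1417; -11099/4251]
step 2: x' = x̄ + K·y = [11046/1417, -40268/4251]
step 2: P' = (I − K·H)·P̄ = [96684/1417 -106244/1417; -106244/1417 363128/4251]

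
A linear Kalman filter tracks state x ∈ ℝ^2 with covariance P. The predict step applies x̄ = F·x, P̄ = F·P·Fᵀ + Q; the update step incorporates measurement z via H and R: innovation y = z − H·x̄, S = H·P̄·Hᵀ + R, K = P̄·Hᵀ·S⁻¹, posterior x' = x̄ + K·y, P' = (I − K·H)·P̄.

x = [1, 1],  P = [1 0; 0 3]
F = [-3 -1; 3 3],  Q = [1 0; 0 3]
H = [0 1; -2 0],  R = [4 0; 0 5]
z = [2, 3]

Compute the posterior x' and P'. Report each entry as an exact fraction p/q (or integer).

x' = [-382/231, 834/385]
P' = [235/231 -24/77; -24/77 1236/385]

x̄ = F·x = [-4, 6]
P̄ = F·P·Fᵀ + Q = [13 -18; -18 39]
y = z − H·x̄ = [-4, -5]
S = H·P̄·Hᵀ + R = [43 36; 36 57]
K = P̄·Hᵀ·S⁻¹ = [-6/77 -94/231; 309/385 48/385]
x' = x̄ + K·y = [-382/231, 834/385]
P' = (I − K·H)·P̄ = [235/231 -24/77; -24/77 1236/385]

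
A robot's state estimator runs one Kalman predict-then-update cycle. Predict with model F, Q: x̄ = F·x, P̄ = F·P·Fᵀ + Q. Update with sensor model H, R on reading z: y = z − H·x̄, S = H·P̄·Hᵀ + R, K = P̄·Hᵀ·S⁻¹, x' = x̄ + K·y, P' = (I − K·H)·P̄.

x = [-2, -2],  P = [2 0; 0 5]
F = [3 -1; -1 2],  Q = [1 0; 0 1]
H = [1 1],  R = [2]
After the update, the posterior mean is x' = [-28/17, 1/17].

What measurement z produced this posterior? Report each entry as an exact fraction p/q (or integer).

x̄ = F·x = [-4, -2]
P̄ = F·P·Fᵀ + Q = [24 -16; -16 23]
S = H·P̄·Hᵀ + R = [17]
K = P̄·Hᵀ·S⁻¹ = [8/17; 7/17]
x' − x̄ = [40/17, 35/17] = K·y
y = (KᵀK)⁻¹·Kᵀ·(x' − x̄) = [5]
z = y + H·x̄ = [5] + [-6] = [-1]

z = [-1]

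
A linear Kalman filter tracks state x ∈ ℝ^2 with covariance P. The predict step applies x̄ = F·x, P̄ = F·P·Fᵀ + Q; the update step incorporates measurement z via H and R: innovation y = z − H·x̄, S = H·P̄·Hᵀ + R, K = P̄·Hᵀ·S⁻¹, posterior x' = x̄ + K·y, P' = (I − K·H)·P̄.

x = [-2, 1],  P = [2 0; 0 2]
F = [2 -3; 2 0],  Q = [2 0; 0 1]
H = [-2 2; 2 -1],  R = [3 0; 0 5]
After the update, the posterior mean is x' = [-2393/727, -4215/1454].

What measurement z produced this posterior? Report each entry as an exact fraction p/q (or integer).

x̄ = F·x = [-7, -4]
P̄ = F·P·Fᵀ + Q = [28 8; 8 9]
S = H·P̄·Hᵀ + R = [87 -82; -82 94]
K = P̄·Hᵀ·S⁻¹ = [88/727 448/727; 381/727 773/1454]
x' − x̄ = [2696/727, 1601/1454] = K·y
y = (KᵀK)⁻¹·Kᵀ·(x' − x̄) = [-5, 7]
z = y + H·x̄ = [-5, 7] + [6, -10] = [1, -3]

z = [1, -3]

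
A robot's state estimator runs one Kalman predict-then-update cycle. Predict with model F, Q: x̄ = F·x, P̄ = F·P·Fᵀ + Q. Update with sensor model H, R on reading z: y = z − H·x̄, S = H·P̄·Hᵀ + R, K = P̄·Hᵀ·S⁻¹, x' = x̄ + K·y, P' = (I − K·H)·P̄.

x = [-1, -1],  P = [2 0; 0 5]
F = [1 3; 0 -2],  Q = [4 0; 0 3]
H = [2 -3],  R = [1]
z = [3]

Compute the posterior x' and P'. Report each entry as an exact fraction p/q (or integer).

x' = [44/193, -649/772]
P' = [627/193 402/193; 402/193 1115/772]

x̄ = F·x = [-4, 2]
P̄ = F·P·Fᵀ + Q = [51 -30; -30 23]
y = z − H·x̄ = [17]
S = H·P̄·Hᵀ + R = [772]
K = P̄·Hᵀ·S⁻¹ = [48/193; -129/772]
x' = x̄ + K·y = [44/193, -649/772]
P' = (I − K·H)·P̄ = [627/193 402/193; 402/193 1115/772]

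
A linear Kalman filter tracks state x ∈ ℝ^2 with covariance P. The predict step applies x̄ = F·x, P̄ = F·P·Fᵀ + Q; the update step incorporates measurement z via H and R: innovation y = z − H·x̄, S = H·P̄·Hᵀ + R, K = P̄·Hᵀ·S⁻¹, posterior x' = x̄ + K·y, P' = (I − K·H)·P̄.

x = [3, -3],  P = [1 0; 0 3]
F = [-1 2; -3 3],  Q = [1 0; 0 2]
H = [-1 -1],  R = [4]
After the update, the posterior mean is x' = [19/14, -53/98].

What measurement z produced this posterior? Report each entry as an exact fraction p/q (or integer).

z = [-2]

x̄ = F·x = [-9, -18]
P̄ = F·P·Fᵀ + Q = [14 21; 21 38]
S = H·P̄·Hᵀ + R = [98]
K = P̄·Hᵀ·S⁻¹ = [-5/14; -59/98]
x' − x̄ = [145/14, 1711/98] = K·y
y = (KᵀK)⁻¹·Kᵀ·(x' − x̄) = [-29]
z = y + H·x̄ = [-29] + [27] = [-2]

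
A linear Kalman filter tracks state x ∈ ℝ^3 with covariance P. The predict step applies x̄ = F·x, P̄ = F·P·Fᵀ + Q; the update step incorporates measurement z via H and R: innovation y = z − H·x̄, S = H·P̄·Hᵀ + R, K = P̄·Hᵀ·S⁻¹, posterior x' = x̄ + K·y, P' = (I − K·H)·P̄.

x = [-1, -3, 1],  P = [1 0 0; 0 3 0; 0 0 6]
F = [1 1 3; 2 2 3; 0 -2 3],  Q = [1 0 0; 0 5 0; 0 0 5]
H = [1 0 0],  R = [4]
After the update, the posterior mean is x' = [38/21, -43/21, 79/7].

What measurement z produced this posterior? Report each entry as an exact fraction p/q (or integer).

x̄ = F·x = [-1, -5, 9]
P̄ = F·P·Fᵀ + Q = [59 62 48; 62 75 42; 48 42 71]
S = H·P̄·Hᵀ + R = [63]
K = P̄·Hᵀ·S⁻¹ = [59/63; 62/63; 16/21]
x' − x̄ = [59/21, 62/21, 16/7] = K·y
y = (KᵀK)⁻¹·Kᵀ·(x' − x̄) = [3]
z = y + H·x̄ = [3] + [-1] = [2]

z = [2]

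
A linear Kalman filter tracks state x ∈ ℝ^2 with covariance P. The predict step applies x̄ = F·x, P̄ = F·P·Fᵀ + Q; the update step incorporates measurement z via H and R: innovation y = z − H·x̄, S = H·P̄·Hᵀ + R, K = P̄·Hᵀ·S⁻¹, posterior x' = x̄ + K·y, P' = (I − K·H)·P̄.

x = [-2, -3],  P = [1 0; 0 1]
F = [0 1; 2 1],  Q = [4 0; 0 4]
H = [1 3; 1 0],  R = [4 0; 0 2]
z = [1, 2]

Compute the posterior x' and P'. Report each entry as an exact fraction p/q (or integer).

x̄ = F·x = [-3, -7]
P̄ = F·P·Fᵀ + Q = [5 1; 1 9]
y = z − H·x̄ = [25, 5]
S = H·P̄·Hᵀ + R = [96 8; 8 7]
K = P̄·Hᵀ·S⁻¹ = [1/38 13/19; 47/152 -4/19]
x' = x̄ + K·y = [41/38, -49/152]
P' = (I − K·H)·P̄ = [26/19 -8/19; -8/19 21/38]

x' = [41/38, -49/152]
P' = [26/19 -8/19; -8/19 21/38]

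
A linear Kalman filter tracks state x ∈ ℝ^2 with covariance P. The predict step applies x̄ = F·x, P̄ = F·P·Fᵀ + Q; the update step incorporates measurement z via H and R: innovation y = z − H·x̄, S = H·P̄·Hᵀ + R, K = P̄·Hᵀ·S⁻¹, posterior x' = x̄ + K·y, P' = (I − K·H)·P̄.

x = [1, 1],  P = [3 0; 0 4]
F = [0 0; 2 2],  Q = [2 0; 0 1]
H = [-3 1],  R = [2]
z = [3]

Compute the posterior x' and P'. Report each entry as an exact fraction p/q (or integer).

x̄ = F·x = [0, 4]
P̄ = F·P·Fᵀ + Q = [2 0; 0 29]
y = z − H·x̄ = [-1]
S = H·P̄·Hᵀ + R = [49]
K = P̄·Hᵀ·S⁻¹ = [-6/49; 29/49]
x' = x̄ + K·y = [6/49, 167/49]
P' = (I − K·H)·P̄ = [62/49 174/49; 174/49 580/49]

x' = [6/49, 167/49]
P' = [62/49 174/49; 174/49 580/49]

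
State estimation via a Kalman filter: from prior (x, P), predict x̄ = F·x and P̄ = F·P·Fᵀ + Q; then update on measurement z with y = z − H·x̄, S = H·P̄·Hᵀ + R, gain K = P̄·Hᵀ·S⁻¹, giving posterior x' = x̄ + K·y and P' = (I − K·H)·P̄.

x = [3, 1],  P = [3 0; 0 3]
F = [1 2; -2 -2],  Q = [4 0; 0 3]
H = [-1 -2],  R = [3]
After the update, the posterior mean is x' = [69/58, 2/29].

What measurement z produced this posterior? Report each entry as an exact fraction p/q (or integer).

x̄ = F·x = [5, -8]
P̄ = F·P·Fᵀ + Q = [19 -18; -18 27]
S = H·P̄·Hᵀ + R = [58]
K = P̄·Hᵀ·S⁻¹ = [17/58; -18/29]
x' − x̄ = [-221/58, 234/29] = K·y
y = (KᵀK)⁻¹·Kᵀ·(x' − x̄) = [-13]
z = y + H·x̄ = [-13] + [11] = [-2]

z = [-2]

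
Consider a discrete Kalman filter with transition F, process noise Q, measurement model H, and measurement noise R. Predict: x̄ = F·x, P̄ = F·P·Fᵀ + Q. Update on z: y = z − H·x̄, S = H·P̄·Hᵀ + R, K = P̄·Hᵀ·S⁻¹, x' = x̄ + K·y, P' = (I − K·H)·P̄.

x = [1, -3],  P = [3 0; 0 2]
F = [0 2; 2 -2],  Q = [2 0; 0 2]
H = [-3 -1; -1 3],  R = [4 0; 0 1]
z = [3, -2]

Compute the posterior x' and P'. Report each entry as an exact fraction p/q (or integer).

x̄ = F·x = [-6, 8]
P̄ = F·P·Fᵀ + Q = [10 -8; -8 22]
y = z − H·x̄ = [-7, -32]
S = H·P̄·Hᵀ + R = [68 28; 28 257]
K = P̄·Hᵀ·S⁻¹ = [-2351/8346 -424/4173; -779/8346 1244/4173]
x' = x̄ + K·y = [-2161/2782, -2465/2782]
P' = (I − K·H)·P̄ = [1453/4173 343/4173; 343/4173 529/4173]

x' = [-2161/2782, -2465/2782]
P' = [1453/4173 343/4173; 343/4173 529/4173]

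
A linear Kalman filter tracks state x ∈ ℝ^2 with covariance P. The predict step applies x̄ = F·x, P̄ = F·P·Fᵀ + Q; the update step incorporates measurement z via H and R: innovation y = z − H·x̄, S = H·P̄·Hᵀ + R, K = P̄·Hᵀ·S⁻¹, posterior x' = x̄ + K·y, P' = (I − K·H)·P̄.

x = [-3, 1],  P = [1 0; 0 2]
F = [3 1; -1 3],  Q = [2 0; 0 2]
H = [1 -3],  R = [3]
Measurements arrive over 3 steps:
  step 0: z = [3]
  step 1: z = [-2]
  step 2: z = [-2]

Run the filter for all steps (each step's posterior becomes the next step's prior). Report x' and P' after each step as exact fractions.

step 0: x̄ = F·x = [-8, 6]
step 0: P̄ = F·P·Fᵀ + Q = [13 3; 3 21]
step 0: y = z − H·x̄ = [29]
step 0: S = H·P̄·Hᵀ + R = [187]
step 0: K = P̄·Hᵀ·S⁻¹ = [4/187; -60/187]
step 0: x' = x̄ + K·y = [-1380/187, -618/187]
step 0: P' = (I − K·H)·P̄ = [2415/187 801/187; 801/187 327/187]
step 1: x̄ = F·x = [-4758/187, -474/187]
step 1: P̄ = F·P·Fᵀ + Q = [27242/187 144/187; 144/187 926/187]
step 1: y = z − H·x̄ = [2962/187]
step 1: S = H·P̄·Hᵀ + R = [35273/187]
step 1: K = P̄·Hᵀ·S⁻¹ = [3830/5039; -2634/35273]
step 1: x' = x̄ + K·y = [-67546/5039, -131130/35273]
step 1: P' = (I − K·H)·P̄ = [184974/5039 57828/5039; 57828/5039 137566/35273]
step 2: x̄ = F·x = [-1549596/35273, 79432/35273]
step 2: P̄ = F·P·Fᵀ + Q = [14290250/35273 -233388/35273; -233388/35273 174682/35273]
step 2: y = z − H·x̄ = [1717346/35273]
step 2: S = H·P̄·Hᵀ + R = [17368535/35273]
step 2: K = P̄·Hᵀ·S⁻¹ = [14990414/17368535; -757434/17368535]
step 2: x' = x̄ + K·y = [-33183592/17368535, 2235172/17368535]
step 2: P' = (I − K·H)·P̄ = [665897298/17368535 206975352/17368535; 206975352/17368535 69749218/17368535]

step 0: x' = [-1380/187, -618/187], P' = [2415/187 801/187; 801/187 327/187]
step 1: x' = [-67546/5039, -131130/35273], P' = [184974/5039 57828/5039; 57828/5039 137566/35273]
step 2: x' = [-33183592/17368535, 2235172/17368535], P' = [665897298/17368535 206975352/17368535; 206975352/17368535 69749218/17368535]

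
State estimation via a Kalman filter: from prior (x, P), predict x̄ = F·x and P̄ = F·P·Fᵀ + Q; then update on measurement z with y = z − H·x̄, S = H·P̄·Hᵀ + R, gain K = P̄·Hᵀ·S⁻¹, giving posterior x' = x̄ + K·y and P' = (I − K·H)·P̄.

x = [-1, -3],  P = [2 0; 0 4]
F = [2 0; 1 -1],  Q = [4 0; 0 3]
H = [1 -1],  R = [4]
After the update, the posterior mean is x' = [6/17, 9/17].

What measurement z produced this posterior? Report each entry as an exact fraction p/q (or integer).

x̄ = F·x = [-2, 2]
P̄ = F·P·Fᵀ + Q = [12 4; 4 9]
S = H·P̄·Hᵀ + R = [17]
K = P̄·Hᵀ·S⁻¹ = [8/17; -5/17]
x' − x̄ = [40/17, -25/17] = K·y
y = (KᵀK)⁻¹·Kᵀ·(x' − x̄) = [5]
z = y + H·x̄ = [5] + [-4] = [1]

z = [1]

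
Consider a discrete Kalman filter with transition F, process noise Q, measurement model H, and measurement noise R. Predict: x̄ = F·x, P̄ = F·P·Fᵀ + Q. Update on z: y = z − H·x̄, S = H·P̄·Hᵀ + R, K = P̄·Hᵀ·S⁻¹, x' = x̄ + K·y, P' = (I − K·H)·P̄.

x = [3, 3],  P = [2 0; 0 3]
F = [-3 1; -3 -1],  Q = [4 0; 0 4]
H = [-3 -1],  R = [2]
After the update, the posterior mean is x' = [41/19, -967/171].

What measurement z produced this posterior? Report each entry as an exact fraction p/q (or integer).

z = [-1]

x̄ = F·x = [-6, -12]
P̄ = F·P·Fᵀ + Q = [25 15; 15 25]
S = H·P̄·Hᵀ + R = [342]
K = P̄·Hᵀ·S⁻¹ = [-5/19; -35/171]
x' − x̄ = [155/19, 1085/171] = K·y
y = (KᵀK)⁻¹·Kᵀ·(x' − x̄) = [-31]
z = y + H·x̄ = [-31] + [30] = [-1]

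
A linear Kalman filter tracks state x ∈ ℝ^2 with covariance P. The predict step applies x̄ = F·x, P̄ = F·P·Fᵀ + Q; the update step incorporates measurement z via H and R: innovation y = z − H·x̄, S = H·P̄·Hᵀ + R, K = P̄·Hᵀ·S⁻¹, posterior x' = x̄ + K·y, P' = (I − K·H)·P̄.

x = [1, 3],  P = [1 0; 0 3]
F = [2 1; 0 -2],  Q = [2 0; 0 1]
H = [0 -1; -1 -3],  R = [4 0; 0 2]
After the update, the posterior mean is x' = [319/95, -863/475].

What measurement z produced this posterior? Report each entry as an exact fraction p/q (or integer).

x̄ = F·x = [5, -6]
P̄ = F·P·Fᵀ + Q = [9 -6; -6 13]
S = H·P̄·Hᵀ + R = [17 33; 33 92]
K = P̄·Hᵀ·S⁻¹ = [51/95 -9/95; -107/475 -132/475]
x' − x̄ = [-156/95, 1987/475] = K·y
y = (KᵀK)⁻¹·Kᵀ·(x' − x̄) = [-5, -11]
z = y + H·x̄ = [-5, -11] + [6, 13] = [1, 2]

z = [1, 2]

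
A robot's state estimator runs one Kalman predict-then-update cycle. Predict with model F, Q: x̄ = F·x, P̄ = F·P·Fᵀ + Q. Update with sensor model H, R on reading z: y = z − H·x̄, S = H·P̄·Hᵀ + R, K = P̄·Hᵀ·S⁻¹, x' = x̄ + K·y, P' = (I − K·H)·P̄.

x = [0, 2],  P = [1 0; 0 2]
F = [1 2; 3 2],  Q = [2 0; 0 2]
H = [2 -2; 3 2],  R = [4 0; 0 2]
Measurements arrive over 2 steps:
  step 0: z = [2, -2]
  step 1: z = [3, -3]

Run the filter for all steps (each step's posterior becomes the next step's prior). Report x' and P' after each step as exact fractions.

step 0: x̄ = F·x = [4, 4]
step 0: P̄ = F·P·Fᵀ + Q = [11 11; 11 19]
step 0: y = z − H·x̄ = [2, -22]
step 0: S = H·P̄·Hᵀ + R = [36 -32; -32 309]
step 0: K = P̄·Hᵀ·S⁻¹ = [88/505 99/505; -668/2525 511/2525]
step 0: x' = x̄ + K·y = [18/505, -2478/2525]
step 0: P' = (I − K·H)·P̄ = [22/101 -66/505; -66/505 1006/2525]
step 1: x̄ = F·x = [-4866/2525, -4686/2525]
step 1: P̄ = F·P·Fᵀ + Q = [8304/2525 3034/2525; 3034/2525 10064/2525]
step 1: y = z − H·x̄ = [1587/505, 3279/505]
step 1: S = H·P̄·Hᵀ + R = [2372/101 140/101; 140/101 6258/101]
step 1: K = P̄·Hᵀ·S⁻¹ = [2179/13105 17824/91735; -3256/13105 17649/91735]
step 1: x' = x̄ + K·y = [-13119/91735, -25455/18347]
step 1: P' = (I − K·H)·P̄ = [19332/91735 -11174/91735; -11174/91735 6882/18347]

step 0: x' = [18/505, -2478/2525], P' = [22/101 -66/505; -66/505 1006/2525]
step 1: x' = [-13119/91735, -25455/18347], P' = [19332/91735 -11174/91735; -11174/91735 6882/18347]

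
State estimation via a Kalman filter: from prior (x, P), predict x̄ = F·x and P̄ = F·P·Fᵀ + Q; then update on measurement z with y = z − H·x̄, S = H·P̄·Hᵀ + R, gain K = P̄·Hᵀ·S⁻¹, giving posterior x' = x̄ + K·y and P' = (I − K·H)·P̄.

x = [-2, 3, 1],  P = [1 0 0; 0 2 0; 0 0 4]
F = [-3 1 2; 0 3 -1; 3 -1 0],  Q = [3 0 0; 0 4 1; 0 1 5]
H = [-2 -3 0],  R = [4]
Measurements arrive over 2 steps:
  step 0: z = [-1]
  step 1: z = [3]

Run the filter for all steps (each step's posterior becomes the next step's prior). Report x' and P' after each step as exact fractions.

step 0: x' = [622/167, -329/167, -1341/334], P' = [3552/167 -2332/167 -838/167; -2332/167 1604/167 534/167; -838/167 534/167 3975/334]
step 1: x' = [-9819277/1324511, 5201619/1324511, 1640710/1324511], P' = [50564137/1324511 -33169806/1324511 -1305130/1324511; -33169806/1324511 22341536/1324511 403220/1324511; -1305130/1324511 403220/1324511 16781417/1324511]

step 0: x̄ = F·x = [11, 8, -9]
step 0: P̄ = F·P·Fᵀ + Q = [30 -2 -11; -2 26 -5; -11 -5 16]
step 0: y = z − H·x̄ = [45]
step 0: S = H·P̄·Hᵀ + R = [334]
step 0: K = P̄·Hᵀ·S⁻¹ = [-27/167; -37/167; 37/334]
step 0: x' = x̄ + K·y = [622/167, -329/167, -1341/334]
step 0: P' = (I − K·H)·P̄ = [3552/167 -2332/167 -838/167; -2332/167 1604/167 534/167; -838/167 534/167 3975/334]
step 1: x̄ = F·x = [-3536/167, -633/334, 2195/167]
step 1: P̄ = F·P·Fᵀ + Q = [68207/167 21981/167 -53660/167; 21981/167 27775/334 -22585/167; -53660/167 -22585/167 48399/167]
step 1: y = z − H·x̄ = [-15041/334]
step 1: S = H·P̄·Hᵀ + R = [1324511/334]
step 1: K = P̄·Hᵀ·S⁻¹ = [-404714/1324511; -171249/1324511; 350150/1324511]
step 1: x' = x̄ + K·y = [-9819277/1324511, 5201619/1324511, 1640710/1324511]
step 1: P' = (I − K·H)·P̄ = [50564137/1324511 -33169806/1324511 -1305130/1324511; -33169806/1324511 22341536/1324511 403220/1324511; -1305130/1324511 403220/1324511 16781417/1324511]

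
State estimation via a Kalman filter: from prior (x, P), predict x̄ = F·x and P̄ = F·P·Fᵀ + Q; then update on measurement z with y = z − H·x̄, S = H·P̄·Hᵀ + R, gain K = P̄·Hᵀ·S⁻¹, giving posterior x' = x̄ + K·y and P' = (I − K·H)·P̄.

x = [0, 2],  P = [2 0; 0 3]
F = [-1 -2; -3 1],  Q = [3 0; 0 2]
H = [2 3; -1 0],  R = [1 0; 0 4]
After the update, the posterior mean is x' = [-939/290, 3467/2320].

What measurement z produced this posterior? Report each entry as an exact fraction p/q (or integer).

x̄ = F·x = [-4, 2]
P̄ = F·P·Fᵀ + Q = [17 0; 0 23]
S = H·P̄·Hᵀ + R = [276 -34; -34 21]
K = P̄·Hᵀ·S⁻¹ = [17/580 -221/290; 1449/4640 1173/2320]
x' − x̄ = [221/290, -1173/2320] = K·y
y = (KᵀK)⁻¹·Kᵀ·(x' − x̄) = [0, -1]
z = y + H·x̄ = [0, -1] + [-2, 4] = [-2, 3]

z = [-2, 3]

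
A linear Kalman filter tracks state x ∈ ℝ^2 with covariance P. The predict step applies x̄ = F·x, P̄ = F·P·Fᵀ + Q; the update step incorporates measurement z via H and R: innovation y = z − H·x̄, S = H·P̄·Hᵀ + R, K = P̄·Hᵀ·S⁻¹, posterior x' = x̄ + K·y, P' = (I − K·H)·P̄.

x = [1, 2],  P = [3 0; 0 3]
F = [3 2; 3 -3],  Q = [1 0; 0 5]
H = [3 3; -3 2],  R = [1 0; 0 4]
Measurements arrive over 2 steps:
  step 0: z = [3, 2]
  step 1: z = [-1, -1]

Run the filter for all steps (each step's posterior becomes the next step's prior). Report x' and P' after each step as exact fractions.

step 0: x̄ = F·x = [7, -3]
step 0: P̄ = F·P·Fᵀ + Q = [40 9; 9 59]
step 0: y = z − H·x̄ = [-9, 29]
step 0: S = H·P̄·Hᵀ + R = [1054 -33; -33 492]
step 0: K = P̄·Hᵀ·S⁻¹ = [22986/172493 -34219/172493; 34457/172493 102646/517479]
step 0: x' = x̄ + K·y = [8226/172493, 493958/517479]
step 0: P' = (I − K·H)·P̄ = [30440/172493 -22778/172493; -22778/172493 102791/517479]
step 1: x̄ = F·x = [1061950/517479, -469280/172493]
step 1: P̄ = F·P·Fᵀ + Q = [930515/517479 136712/172493; 136712/172493 1854802/172493]
step 1: y = z − H·x̄ = [173397/172493, 1828017/172493]
step 1: S = H·P̄·Hᵀ + R = [22118072/172493 7927131/172493; 7927131/172493 9260181/172493]
step 1: K = P̄·Hᵀ·S⁻¹ = [34056488/274364649 -145867381/823093947; 56369486/274364649 148509758/823093947]
step 1: x' = x̄ + K·y = [9110271/30484961, -55049104/91454883]
step 1: P' = (I − K·H)·P̄ = [130316500/823093947 -96260012/823093947; -96260012/823093947 152629498/823093947]

step 0: x' = [8226/172493, 493958/517479], P' = [30440/172493 -22778/172493; -22778/172493 102791/517479]
step 1: x' = [9110271/30484961, -55049104/91454883], P' = [130316500/823093947 -96260012/823093947; -96260012/823093947 152629498/823093947]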